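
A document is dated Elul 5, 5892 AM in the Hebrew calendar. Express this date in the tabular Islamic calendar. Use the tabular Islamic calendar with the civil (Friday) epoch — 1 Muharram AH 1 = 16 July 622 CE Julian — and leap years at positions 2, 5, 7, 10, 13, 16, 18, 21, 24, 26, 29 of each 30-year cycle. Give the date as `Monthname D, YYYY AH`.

The source date corresponds to 17 August 2132 in the Gregorian calendar (JDN 2499986).
That day falls on 4 Jumada al-Thani 1557 AH in the tabular Islamic calendar.

Jumada al-Thani 4, 1557 AH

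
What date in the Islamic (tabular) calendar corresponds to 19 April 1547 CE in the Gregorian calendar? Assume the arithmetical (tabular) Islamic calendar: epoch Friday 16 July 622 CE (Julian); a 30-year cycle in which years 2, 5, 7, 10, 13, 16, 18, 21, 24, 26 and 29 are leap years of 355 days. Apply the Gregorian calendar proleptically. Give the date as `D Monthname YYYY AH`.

18 Safar 954 AH

Both dates share Julian Day Number 2286198; in the tabular Islamic calendar that is 18 Safar 954 AH.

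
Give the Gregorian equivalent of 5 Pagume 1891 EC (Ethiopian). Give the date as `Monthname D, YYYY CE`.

September 9, 1899 CE

Julian Day Number of the source date = 2414907.
Converting JDN 2414907 to the Gregorian calendar gives 9 September 1899 CE.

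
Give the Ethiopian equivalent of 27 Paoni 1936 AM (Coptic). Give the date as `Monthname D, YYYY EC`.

Sene 27, 2212 EC

Julian Day Number of the source date = 2532085.
Converting JDN 2532085 to the Ethiopian calendar gives 27 Sene 2212 EC.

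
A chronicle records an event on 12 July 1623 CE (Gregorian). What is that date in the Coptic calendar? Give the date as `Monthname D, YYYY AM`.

Epip 8, 1339 AM

Julian Day Number of the source date = 2314041.
Converting JDN 2314041 to the Coptic calendar gives 8 Epip 1339 AM.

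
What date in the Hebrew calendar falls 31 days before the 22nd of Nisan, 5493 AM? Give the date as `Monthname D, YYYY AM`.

JDN of the 22nd of Nisan, 5493 AM = 2354122.
2354122 − 31 = 2354091.
JDN 2354091 in the Hebrew calendar is Adar 20, 5493 AM.

Adar 20, 5493 AM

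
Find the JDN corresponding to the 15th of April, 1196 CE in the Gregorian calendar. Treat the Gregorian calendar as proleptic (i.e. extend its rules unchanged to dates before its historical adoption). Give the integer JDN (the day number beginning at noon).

JDN 2451545 is 1 January 2000 CE (Gregorian); the target day is −293550 days from there, so JDN = 2157995.

2157995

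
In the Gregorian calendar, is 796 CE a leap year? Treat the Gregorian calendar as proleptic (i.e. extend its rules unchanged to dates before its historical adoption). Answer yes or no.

796 is divisible by 4 and not by 100, so it is a leap year.

yes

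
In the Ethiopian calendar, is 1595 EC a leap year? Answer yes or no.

yes

1595 mod 4 = 3; in the Ethiopian calendar a year is leap when year mod 4 = 3, so it is a leap year.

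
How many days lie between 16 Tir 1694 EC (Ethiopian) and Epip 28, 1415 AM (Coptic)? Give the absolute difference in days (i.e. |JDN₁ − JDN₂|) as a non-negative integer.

JDN of the first date = 2342724.
JDN of the second date = 2341820.
|2341820 − 2342724| = 904.

904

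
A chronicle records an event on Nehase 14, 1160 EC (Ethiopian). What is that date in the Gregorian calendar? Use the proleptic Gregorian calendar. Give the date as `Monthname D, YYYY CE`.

Both dates share Julian Day Number 2147889; in the Gregorian calendar that is 14 August 1168 CE.

August 14, 1168 CE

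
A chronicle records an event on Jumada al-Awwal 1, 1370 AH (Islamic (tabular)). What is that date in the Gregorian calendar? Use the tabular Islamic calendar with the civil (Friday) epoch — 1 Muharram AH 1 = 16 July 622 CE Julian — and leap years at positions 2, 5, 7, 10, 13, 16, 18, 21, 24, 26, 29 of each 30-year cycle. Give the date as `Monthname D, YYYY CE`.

Julian Day Number of the source date = 2433686.
Converting JDN 2433686 to the Gregorian calendar gives 8 February 1951 CE.

February 8, 1951 CE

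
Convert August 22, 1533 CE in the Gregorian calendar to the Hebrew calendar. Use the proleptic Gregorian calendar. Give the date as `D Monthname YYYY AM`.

Both dates share Julian Day Number 2281210; in the Hebrew calendar that is 21 Av 5293 AM.

21 Av 5293 AM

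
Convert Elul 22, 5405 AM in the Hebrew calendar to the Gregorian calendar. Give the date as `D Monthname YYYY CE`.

Julian Day Number of the source date = 2322140.
Converting JDN 2322140 to the Gregorian calendar gives 13 September 1645 CE.

13 September 1645 CE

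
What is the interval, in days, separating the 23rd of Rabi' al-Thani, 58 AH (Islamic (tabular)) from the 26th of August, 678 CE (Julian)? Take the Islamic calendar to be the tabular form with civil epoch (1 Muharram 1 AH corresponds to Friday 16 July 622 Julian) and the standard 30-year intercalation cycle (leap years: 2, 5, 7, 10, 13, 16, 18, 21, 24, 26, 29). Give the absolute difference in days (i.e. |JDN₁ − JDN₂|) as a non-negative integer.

185

First date → JDN 1968750; second date → JDN 1968935.
The interval is |1968750 − 1968935| = 185 days.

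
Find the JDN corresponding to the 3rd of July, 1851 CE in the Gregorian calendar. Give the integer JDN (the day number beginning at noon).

2397307

JDN 2400001 is 17 November 1858 CE (Gregorian), MJD 0; the target day is −2694 days from there, so JDN = 2397307.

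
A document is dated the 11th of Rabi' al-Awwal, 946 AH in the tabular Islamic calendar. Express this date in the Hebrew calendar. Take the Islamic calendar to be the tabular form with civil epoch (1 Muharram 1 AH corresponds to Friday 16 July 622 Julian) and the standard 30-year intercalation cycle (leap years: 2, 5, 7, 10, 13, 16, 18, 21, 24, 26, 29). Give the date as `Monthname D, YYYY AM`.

Both dates share Julian Day Number 2283385; in the Hebrew calendar that is 12 Av 5299 AM.

Av 12, 5299 AM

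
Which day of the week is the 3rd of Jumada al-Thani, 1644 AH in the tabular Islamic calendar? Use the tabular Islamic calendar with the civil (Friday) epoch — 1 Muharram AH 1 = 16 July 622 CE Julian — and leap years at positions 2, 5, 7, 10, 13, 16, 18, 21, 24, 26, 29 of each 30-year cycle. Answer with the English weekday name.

Sunday

In the Gregorian calendar this is 12 January 2217 (JDN 2530814).
Since JDN mod 7 = 6 (0 = Monday), the day is Sunday.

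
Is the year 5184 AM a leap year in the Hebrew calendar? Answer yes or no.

no

Hebrew year 5184 is year 16 of its 19-year Metonic cycle; leap years are at positions 3, 6, 8, 11, 14, 17, 19, so it is a common year (12 months).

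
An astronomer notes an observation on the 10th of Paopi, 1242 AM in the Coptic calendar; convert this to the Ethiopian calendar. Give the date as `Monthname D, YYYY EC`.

Tikimt 10, 1518 EC

Both dates share Julian Day Number 2278344; in the Ethiopian calendar that is 10 Tikimt 1518 EC.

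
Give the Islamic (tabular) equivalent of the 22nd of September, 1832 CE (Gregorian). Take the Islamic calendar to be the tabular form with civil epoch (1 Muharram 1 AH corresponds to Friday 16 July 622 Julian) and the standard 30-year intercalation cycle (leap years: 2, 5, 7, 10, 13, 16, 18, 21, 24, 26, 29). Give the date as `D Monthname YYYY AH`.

Julian Day Number of the source date = 2390449.
Converting JDN 2390449 to the tabular Islamic calendar gives 26 Rabi' al-Thani 1248 AH.

26 Rabi' al-Thani 1248 AH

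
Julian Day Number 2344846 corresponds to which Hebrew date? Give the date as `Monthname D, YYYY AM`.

Cheshvan 19, 5468 AM

JDN 2344846 is 14 November 1707 in the Gregorian calendar.
In the Hebrew calendar that day is Cheshvan 19, 5468 AM.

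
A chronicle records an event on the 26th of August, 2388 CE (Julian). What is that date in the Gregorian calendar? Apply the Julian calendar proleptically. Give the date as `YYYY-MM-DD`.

The Julian–Gregorian offset here is 16 days (Julian trailing).
26 August 2388 Julian + 16 days → 11 September 2388 Gregorian.

2388-09-11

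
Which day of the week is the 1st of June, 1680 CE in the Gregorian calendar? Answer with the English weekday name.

2334820 ≡ 5 (mod 7); counting from Monday = 0 gives Saturday.

Saturday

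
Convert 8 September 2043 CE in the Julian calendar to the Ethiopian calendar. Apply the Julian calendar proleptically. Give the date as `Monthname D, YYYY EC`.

Julian Day Number of the source date = 2467514.
Converting JDN 2467514 to the Ethiopian calendar gives 10 Meskerem 2036 EC.

Meskerem 10, 2036 EC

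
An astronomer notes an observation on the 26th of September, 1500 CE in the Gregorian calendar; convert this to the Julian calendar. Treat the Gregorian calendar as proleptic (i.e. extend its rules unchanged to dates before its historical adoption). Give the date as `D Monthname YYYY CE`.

16 September 1500 CE

At this point the Julian calendar is 10 days behind the Gregorian.
26 September 1500 Gregorian − 10 days → 16 September 1500 Julian.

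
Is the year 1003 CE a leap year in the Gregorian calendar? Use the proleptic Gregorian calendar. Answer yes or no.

1003 is not divisible by 4, so it is a common year.

no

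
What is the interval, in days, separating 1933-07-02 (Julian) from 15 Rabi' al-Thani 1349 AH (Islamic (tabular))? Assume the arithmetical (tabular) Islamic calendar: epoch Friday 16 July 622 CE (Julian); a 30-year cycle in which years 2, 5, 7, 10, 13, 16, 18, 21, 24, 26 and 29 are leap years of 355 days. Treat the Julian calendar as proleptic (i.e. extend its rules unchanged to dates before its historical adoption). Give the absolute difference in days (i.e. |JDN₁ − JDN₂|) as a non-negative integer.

1040

JDN of the first date = 2427269.
JDN of the second date = 2426229.
|2426229 − 2427269| = 1040.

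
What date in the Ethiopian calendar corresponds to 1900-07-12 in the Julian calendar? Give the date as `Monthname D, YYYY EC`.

Julian Day Number of the source date = 2415226.
Converting JDN 2415226 to the Ethiopian calendar gives 18 Hamle 1892 EC.

Hamle 18, 1892 EC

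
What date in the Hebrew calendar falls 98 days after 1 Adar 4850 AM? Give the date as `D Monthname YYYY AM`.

11 Sivan 4850 AM

The starting date is JDN 2119215; 2119215 + 98 = 2119313.
JDN 2119313 corresponds to 11 Sivan 4850 AM.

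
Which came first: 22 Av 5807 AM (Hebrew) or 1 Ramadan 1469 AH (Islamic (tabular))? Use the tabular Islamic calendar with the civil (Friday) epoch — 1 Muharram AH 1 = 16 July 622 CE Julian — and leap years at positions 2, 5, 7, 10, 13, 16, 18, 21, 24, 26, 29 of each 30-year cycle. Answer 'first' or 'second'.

second

First date → JDN 2468937; second date → JDN 2468886.
JDN 2468886 < JDN 2468937, so the second date is earlier.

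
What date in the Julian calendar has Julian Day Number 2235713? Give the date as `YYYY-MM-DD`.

JDN 2235713 is 27 January 1409 in the proleptic Gregorian calendar.
In the Julian calendar that day is 1409-01-18.

1409-01-18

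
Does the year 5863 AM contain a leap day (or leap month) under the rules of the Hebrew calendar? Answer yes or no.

Hebrew year 5863 is year 11 of its 19-year Metonic cycle; leap years are at positions 3, 6, 8, 11, 14, 17, 19, so it is a leap year (13 months).

yes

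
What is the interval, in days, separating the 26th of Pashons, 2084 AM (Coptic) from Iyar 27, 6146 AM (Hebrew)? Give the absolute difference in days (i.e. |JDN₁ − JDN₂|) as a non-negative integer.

JDN of the first date = 2586111.
JDN of the second date = 2592675.
|2592675 − 2586111| = 6564.

6564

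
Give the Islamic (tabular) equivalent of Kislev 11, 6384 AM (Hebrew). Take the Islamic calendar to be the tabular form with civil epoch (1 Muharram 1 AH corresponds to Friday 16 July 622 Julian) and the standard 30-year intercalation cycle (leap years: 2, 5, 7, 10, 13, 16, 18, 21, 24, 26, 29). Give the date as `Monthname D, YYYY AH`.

The source date corresponds to 26 November 2623 in the Gregorian calendar (JDN 2679420).
That day falls on 11 Shawwal 2063 AH in the tabular Islamic calendar.

Shawwal 11, 2063 AH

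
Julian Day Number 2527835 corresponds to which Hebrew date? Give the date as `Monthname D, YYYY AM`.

The Gregorian equivalent of JDN 2527835 is 16 November 2208.
In the Hebrew calendar that day is Kislev 7, 5969 AM.

Kislev 7, 5969 AM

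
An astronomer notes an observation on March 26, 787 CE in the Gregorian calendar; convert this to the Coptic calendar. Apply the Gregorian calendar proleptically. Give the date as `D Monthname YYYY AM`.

Both dates share Julian Day Number 2008590; in the Coptic calendar that is 26 Paremhat 503 AM.

26 Paremhat 503 AM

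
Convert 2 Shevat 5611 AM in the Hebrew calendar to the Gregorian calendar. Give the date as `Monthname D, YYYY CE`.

January 5, 1851 CE

Julian Day Number of the source date = 2397128.
Converting JDN 2397128 to the Gregorian calendar gives 5 January 1851 CE.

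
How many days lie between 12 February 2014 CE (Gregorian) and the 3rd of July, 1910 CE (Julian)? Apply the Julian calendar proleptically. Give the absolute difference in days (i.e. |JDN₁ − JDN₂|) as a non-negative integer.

JDN of the first date = 2456701.
JDN of the second date = 2418869.
|2418869 − 2456701| = 37832.

37832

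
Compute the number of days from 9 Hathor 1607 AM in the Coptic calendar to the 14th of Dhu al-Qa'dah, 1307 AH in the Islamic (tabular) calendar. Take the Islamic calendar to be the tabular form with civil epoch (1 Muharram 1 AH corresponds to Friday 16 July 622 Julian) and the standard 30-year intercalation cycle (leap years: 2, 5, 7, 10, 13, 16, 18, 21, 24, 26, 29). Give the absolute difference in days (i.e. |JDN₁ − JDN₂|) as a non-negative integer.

JDN of the first date = 2411689.
JDN of the second date = 2411551.
|2411551 − 2411689| = 138.

138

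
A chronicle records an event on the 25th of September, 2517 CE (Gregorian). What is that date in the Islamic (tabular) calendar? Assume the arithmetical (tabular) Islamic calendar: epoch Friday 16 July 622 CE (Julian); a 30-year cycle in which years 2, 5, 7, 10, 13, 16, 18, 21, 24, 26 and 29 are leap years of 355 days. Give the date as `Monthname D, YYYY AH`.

Julian Day Number of the source date = 2640643.
Converting JDN 2640643 to the tabular Islamic calendar gives 8 Jumada al-Awwal 1954 AH.

Jumada al-Awwal 8, 1954 AH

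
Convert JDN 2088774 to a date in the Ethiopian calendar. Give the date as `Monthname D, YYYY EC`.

The proleptic Gregorian equivalent of JDN 2088774 is 8 October 1006.
In the Ethiopian calendar that day is Tikimt 5, 999 EC.

Tikimt 5, 999 EC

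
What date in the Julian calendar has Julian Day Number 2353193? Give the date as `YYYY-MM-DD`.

1730-09-10

The Gregorian equivalent of JDN 2353193 is 21 September 1730.
In the Julian calendar that day is 1730-09-10.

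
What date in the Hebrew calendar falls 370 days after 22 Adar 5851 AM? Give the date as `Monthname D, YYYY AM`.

The starting date is JDN 2484853; 2484853 + 370 = 2485223.
JDN 2485223 corresponds to Adar II 7, 5852 AM.

Adar II 7, 5852 AM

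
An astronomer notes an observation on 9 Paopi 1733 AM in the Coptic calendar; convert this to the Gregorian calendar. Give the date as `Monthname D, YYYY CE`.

Julian Day Number of the source date = 2457681.
Converting JDN 2457681 to the Gregorian calendar gives 19 October 2016 CE.

October 19, 2016 CE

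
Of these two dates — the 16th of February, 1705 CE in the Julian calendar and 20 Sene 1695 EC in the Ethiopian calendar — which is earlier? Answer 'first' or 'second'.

second

Converting both to JDN: 2343856 vs 2343243; the smaller is the second.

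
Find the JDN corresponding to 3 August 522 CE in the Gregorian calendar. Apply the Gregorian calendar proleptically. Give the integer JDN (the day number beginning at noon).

JDN 2299161 is 15 October 1582 CE (Gregorian); the target day is −387230 days from there, so JDN = 1911931.

1911931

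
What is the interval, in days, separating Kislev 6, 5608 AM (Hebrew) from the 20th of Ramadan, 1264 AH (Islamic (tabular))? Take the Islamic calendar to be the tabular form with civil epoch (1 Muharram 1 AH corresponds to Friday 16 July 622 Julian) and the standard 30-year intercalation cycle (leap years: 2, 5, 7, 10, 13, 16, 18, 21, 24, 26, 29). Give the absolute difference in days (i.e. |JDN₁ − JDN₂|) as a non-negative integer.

First date → JDN 2395980; second date → JDN 2396260.
The interval is |2395980 − 2396260| = 280 days.

280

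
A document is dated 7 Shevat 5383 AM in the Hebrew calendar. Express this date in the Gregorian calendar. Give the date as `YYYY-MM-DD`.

1623-01-08

Julian Day Number of the source date = 2313856.
Converting JDN 2313856 to the Gregorian calendar gives 8 January 1623 CE.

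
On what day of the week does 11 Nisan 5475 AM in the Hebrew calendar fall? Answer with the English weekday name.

Sunday

Equivalently 14 April 1715 Gregorian, JDN 2347554.
Since JDN mod 7 = 6 (0 = Monday), the day is Sunday.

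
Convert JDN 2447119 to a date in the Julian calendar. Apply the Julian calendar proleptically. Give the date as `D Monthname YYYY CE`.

JDN 2447119 is 19 November 1987 in the Gregorian calendar.
In the Julian calendar that day is 6 November 1987 CE.

6 November 1987 CE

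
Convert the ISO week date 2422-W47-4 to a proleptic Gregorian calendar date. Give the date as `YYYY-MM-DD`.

2422-11-24

ISO week 1 of 2422 is the week containing the first Thursday of 2422.
Week 47, day 4 (Thursday) lands on 2422-11-24.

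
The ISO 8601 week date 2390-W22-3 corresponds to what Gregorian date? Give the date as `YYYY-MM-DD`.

2390-05-30

ISO week 1 of 2390 is the week containing the first Thursday of 2390.
Week 22, day 3 (Wednesday) lands on 2390-05-30.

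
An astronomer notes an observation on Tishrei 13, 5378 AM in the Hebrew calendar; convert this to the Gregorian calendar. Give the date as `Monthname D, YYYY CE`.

Julian Day Number of the source date = 2311942.
Converting JDN 2311942 to the Gregorian calendar gives 12 October 1617 CE.

October 12, 1617 CE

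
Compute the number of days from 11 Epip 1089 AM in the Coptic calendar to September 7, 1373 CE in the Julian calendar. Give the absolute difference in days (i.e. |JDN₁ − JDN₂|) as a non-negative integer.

First date → JDN 2222732; second date → JDN 2222796.
The interval is |2222732 − 2222796| = 64 days.

64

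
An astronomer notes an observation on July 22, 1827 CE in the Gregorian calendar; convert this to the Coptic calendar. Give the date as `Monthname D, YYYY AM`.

Julian Day Number of the source date = 2388560.
Converting JDN 2388560 to the Coptic calendar gives 16 Epip 1543 AM.

Epip 16, 1543 AM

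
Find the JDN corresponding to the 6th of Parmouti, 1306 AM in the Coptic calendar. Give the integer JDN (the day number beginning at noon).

2301896

In the Gregorian calendar the same day is 11 April 1590.
JDN 2299161 is 15 October 1582 CE (Gregorian); the target day is +2735 days from there, so JDN = 2301896.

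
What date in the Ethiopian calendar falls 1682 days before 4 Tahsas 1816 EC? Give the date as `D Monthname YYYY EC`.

The starting date is JDN 2387243; 2387243 − 1682 = 2385561.
JDN 2385561 corresponds to 29 Miyazya 1811 EC.

29 Miyazya 1811 EC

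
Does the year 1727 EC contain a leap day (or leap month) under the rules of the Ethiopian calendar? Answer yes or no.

1727 mod 4 = 3; in the Ethiopian calendar a year is leap when year mod 4 = 3, so it is a leap year.

yes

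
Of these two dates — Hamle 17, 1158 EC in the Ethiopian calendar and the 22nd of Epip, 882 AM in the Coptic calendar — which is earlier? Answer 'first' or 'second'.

first

Converting both to JDN: 2147131 vs 2147136; the smaller is the first.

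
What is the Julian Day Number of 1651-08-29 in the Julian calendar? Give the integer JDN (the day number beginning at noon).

2324326

In the Gregorian calendar the same day is 8 September 1651.
JDN 2400001 is 17 November 1858 CE (Gregorian), MJD 0; the target day is −75675 days from there, so JDN = 2324326.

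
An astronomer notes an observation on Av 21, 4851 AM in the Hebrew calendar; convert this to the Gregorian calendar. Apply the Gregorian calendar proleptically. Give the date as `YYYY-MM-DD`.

1091-08-14

Both dates share Julian Day Number 2119765; in the Gregorian calendar that is 14 August 1091 CE.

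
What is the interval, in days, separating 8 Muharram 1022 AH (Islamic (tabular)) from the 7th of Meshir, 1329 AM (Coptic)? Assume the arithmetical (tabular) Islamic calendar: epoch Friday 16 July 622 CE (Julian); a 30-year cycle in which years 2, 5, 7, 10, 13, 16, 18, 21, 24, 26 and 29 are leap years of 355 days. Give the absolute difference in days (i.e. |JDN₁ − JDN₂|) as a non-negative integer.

17

JDN of the first date = 2310255.
JDN of the second date = 2310238.
|2310238 − 2310255| = 17.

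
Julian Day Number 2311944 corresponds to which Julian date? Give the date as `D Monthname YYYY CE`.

JDN 2311944 is 14 October 1617 in the Gregorian calendar.
In the Julian calendar that day is 4 October 1617 CE.

4 October 1617 CE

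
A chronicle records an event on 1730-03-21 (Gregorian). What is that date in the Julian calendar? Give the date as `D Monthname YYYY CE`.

10 March 1730 CE

At this point the Julian calendar is 11 days behind the Gregorian.
21 March 1730 Gregorian − 11 days → 10 March 1730 Julian.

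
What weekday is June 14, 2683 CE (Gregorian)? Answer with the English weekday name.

JDN 2701170 mod 7 = 3, and JDN 0 was a Monday, so this is a Thursday.

Thursday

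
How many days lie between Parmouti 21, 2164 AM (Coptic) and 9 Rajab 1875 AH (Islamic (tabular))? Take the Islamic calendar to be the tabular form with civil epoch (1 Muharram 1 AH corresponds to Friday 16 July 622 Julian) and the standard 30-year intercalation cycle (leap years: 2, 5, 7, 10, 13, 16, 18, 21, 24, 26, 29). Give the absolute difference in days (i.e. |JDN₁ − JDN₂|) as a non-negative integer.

2588

First date → JDN 2615296; second date → JDN 2612708.
The interval is |2615296 − 2612708| = 2588 days.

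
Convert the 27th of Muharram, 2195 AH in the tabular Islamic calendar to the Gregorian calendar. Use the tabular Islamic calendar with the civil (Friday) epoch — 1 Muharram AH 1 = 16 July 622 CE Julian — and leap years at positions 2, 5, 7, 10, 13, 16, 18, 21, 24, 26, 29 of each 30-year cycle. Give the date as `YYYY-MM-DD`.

2751-04-15

Julian Day Number of the source date = 2725946.
Converting JDN 2725946 to the Gregorian calendar gives 15 April 2751 CE.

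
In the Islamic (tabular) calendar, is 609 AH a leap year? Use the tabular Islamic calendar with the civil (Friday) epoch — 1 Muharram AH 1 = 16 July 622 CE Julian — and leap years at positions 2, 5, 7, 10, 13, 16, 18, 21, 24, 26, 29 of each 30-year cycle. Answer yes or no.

no

Year 609 AH is year 9 of its 30-year cycle; leap positions are 2, 5, 7, 10, 13, 16, 18, 21, 24, 26, 29, so it is a common year (354 days).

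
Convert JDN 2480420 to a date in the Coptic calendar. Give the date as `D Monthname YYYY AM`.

The Gregorian equivalent of JDN 2480420 is 21 January 2079.
In the Coptic calendar that day is 13 Tobi 1795 AM.

13 Tobi 1795 AM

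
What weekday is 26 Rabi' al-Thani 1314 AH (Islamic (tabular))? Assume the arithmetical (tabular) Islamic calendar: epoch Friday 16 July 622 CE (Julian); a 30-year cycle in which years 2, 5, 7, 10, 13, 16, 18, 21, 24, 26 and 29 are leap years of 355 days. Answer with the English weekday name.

Equivalently 4 October 1896 Gregorian, JDN 2413837.
JDN 2413837 mod 7 = 6, and JDN 0 was a Monday, so this is a Sunday.

Sunday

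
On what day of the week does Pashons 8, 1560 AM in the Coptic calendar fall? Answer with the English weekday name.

Wednesday

This is JDN 2394702 (15 May 1844 Gregorian).
2394702 ≡ 2 (mod 7); counting from Monday = 0 gives Wednesday.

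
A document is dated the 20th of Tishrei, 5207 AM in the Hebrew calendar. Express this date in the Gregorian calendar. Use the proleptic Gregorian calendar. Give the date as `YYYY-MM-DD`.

Julian Day Number of the source date = 2249493.
Converting JDN 2249493 to the Gregorian calendar gives 20 October 1446 CE.

1446-10-20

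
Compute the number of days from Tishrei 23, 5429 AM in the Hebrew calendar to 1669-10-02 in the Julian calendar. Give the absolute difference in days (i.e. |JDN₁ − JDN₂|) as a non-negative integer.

379

JDN of the first date = 2330556.
JDN of the second date = 2330935.
|2330935 − 2330556| = 379.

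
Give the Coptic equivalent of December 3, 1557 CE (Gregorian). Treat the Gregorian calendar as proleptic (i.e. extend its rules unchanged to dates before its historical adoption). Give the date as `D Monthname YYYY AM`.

27 Hathor 1274 AM

Julian Day Number of the source date = 2290079.
Converting JDN 2290079 to the Coptic calendar gives 27 Hathor 1274 AM.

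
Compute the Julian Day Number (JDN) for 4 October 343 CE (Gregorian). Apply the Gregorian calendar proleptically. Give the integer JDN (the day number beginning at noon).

1846614

JDN 2400001 is 17 November 1858 CE (Gregorian), MJD 0; the target day is −553387 days from there, so JDN = 1846614.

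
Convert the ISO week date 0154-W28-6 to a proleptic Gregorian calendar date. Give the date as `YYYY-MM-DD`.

0154-07-13

ISO week 1 of 154 is the week containing the first Thursday of 154.
Week 28, day 6 (Saturday) lands on 0154-07-13.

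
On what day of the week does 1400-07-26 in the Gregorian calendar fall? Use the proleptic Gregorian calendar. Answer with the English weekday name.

Since JDN mod 7 = 5 (0 = Monday), the day is Saturday.

Saturday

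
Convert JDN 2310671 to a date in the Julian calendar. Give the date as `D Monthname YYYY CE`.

10 April 1614 CE

JDN 2310671 is 20 April 1614 in the Gregorian calendar.
In the Julian calendar that day is 10 April 1614 CE.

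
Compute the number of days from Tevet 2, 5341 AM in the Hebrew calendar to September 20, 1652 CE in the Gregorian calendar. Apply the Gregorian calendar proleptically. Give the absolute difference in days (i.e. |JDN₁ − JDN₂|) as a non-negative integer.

26209

JDN of the first date = 2298495.
JDN of the second date = 2324704.
|2324704 − 2298495| = 26209.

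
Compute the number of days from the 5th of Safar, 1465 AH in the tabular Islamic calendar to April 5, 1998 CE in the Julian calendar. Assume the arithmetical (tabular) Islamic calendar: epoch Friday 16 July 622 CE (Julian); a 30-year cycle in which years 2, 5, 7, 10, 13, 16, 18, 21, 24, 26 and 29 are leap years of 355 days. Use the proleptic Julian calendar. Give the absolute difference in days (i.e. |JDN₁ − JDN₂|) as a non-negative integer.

16345

JDN of the first date = 2467267.
JDN of the second date = 2450922.
|2450922 − 2467267| = 16345.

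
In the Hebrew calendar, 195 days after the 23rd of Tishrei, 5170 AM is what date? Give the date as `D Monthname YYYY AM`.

11 Iyar 5170 AM

Counting 195 days forward from JDN 2235970 reaches JDN 2236165, which is 11 Iyar 5170 AM.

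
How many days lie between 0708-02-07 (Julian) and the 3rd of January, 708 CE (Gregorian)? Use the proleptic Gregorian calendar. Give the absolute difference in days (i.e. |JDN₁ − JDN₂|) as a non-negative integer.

39

JDN of the first date = 1979692.
JDN of the second date = 1979653.
|1979653 − 1979692| = 39.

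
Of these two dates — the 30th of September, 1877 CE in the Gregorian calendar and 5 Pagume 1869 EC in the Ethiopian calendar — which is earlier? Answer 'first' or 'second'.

second

The two dates have Julian Day Numbers 2406893 and 2406872 respectively.
Since 2406872 < 2406893, the second date comes first.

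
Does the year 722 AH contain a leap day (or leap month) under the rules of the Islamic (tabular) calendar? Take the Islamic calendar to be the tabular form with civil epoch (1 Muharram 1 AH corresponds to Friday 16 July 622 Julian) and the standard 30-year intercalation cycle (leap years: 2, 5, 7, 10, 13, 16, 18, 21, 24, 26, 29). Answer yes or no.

Year 722 AH is year 2 of its 30-year cycle; leap positions are 2, 5, 7, 10, 13, 16, 18, 21, 24, 26, 29, so it is a leap year (355 days).

yes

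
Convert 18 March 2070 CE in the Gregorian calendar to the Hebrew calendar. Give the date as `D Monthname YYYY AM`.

Julian Day Number of the source date = 2477189.
Converting JDN 2477189 to the Hebrew calendar gives 6 Nisan 5830 AM.

6 Nisan 5830 AM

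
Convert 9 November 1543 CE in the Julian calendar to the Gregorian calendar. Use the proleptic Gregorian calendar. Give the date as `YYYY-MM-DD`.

1543-11-19

At this point the Julian calendar is 10 days behind the Gregorian.
9 November 1543 Julian + 10 days → 19 November 1543 Gregorian.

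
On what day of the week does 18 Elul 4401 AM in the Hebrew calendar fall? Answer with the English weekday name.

Thursday

This is JDN 1955425 (2 September 641 Gregorian).
Since JDN mod 7 = 3 (0 = Monday), the day is Thursday.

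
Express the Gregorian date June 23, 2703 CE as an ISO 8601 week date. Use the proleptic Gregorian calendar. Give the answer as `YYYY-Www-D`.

The weekday is Tuesday (ISO weekday 2).
That Tuesday belongs to ISO week 26 of ISO year 2703.

2703-W26-2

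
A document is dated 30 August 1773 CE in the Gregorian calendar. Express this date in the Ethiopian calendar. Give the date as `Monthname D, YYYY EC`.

Nehase 26, 1765 EC

Both dates share Julian Day Number 2368877; in the Ethiopian calendar that is 26 Nehase 1765 EC.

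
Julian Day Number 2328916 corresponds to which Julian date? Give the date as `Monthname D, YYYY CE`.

March 23, 1664 CE

JDN 2328916 is 2 April 1664 in the Gregorian calendar.
In the Julian calendar that day is March 23, 1664 CE.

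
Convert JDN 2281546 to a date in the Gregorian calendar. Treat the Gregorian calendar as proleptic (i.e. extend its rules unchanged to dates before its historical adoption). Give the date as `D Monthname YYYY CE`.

24 July 1534 CE

JDN 2451545 is 1 Jan 2000; 2281546 is −169999 days from there.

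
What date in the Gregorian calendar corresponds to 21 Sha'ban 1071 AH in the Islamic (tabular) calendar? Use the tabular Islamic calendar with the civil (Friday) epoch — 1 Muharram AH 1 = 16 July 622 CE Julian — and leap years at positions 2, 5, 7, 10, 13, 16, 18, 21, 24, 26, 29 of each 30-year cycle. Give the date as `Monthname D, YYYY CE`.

Both dates share Julian Day Number 2327839; in the Gregorian calendar that is 21 April 1661 CE.

April 21, 1661 CE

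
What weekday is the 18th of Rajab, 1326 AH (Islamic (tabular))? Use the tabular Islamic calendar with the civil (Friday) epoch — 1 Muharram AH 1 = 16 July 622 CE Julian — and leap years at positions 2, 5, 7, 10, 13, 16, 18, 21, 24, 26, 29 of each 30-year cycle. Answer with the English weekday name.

Sunday

Equivalently 16 August 1908 Gregorian, JDN 2418170.
JDN 2418170 mod 7 = 6, and JDN 0 was a Monday, so this is a Sunday.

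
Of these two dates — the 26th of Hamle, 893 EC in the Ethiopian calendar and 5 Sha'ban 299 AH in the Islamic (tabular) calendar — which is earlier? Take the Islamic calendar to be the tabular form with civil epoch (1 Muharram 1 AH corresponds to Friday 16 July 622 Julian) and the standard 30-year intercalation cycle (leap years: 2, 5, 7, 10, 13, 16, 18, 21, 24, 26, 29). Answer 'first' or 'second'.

First date → JDN 2050349; second date → JDN 2054252.
JDN 2050349 < JDN 2054252, so the first date is earlier.

first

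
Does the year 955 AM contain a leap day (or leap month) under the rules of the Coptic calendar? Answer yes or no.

955 mod 4 = 3; in the Coptic calendar a year is leap when year mod 4 = 3, so it is a leap year.

yes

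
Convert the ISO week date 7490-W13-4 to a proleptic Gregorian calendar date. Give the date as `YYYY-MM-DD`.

7490-03-27

ISO week 1 of 7490 is the week containing the first Thursday of 7490.
Week 13, day 4 (Thursday) lands on 7490-03-27.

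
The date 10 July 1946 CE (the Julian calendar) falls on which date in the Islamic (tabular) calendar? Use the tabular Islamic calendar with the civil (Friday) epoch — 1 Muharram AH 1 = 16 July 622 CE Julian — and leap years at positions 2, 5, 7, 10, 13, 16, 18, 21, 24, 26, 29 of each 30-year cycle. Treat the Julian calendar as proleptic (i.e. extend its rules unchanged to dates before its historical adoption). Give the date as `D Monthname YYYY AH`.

Both dates share Julian Day Number 2432025; in the tabular Islamic calendar that is 23 Sha'ban 1365 AH.

23 Sha'ban 1365 AH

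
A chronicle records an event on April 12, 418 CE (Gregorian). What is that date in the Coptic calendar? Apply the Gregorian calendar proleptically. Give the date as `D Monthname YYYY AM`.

16 Parmouti 134 AM

Julian Day Number of the source date = 1873833.
Converting JDN 1873833 to the Coptic calendar gives 16 Parmouti 134 AM.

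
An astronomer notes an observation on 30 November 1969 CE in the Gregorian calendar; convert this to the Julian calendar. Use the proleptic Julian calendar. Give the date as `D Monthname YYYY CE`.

17 November 1969 CE

At this point the Julian calendar is 13 days behind the Gregorian.
30 November 1969 Gregorian − 13 days → 17 November 1969 Julian.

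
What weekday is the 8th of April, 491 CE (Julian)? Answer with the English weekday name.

Monday

This is JDN 1900493 (9 April 491 Gregorian).
JDN 1900493 mod 7 = 0, and JDN 0 was a Monday, so this is a Monday.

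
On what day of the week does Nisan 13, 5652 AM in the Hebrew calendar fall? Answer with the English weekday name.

In the Gregorian calendar this is 10 April 1892 (JDN 2412199).
Since JDN mod 7 = 6 (0 = Monday), the day is Sunday.

Sunday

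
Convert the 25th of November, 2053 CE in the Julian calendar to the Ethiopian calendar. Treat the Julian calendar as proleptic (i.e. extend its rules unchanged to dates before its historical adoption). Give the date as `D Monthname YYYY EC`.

29 Hidar 2046 EC

The source date corresponds to 8 December 2053 in the Gregorian calendar (JDN 2471245).
That day falls on 29 Hidar 2046 EC in the Ethiopian calendar.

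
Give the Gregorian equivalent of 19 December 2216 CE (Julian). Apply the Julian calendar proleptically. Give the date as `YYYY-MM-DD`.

2217-01-03

At this point the Julian calendar is 15 days behind the Gregorian.
19 December 2216 Julian + 15 days → 3 January 2217 Gregorian.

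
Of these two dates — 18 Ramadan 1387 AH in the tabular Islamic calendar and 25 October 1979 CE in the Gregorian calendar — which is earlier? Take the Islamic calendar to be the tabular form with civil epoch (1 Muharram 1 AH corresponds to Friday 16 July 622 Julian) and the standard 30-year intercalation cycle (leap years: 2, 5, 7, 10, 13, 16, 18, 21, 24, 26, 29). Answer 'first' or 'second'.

Converting both to JDN: 2439845 vs 2444172; the smaller is the first.

first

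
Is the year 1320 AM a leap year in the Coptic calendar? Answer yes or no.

1320 mod 4 = 0; in the Coptic calendar a year is leap when year mod 4 = 3, so it is a common year.

no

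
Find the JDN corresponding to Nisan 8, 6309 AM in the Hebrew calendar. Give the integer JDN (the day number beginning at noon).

Equivalently 8 April 2549 (Gregorian).
JDN 2299161 is 15 October 1582 CE (Gregorian); the target day is +353000 days from there, so JDN = 2652161.

2652161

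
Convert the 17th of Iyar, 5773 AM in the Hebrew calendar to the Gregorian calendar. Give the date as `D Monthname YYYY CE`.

Julian Day Number of the source date = 2456410.
Converting JDN 2456410 to the Gregorian calendar gives 27 April 2013 CE.

27 April 2013 CE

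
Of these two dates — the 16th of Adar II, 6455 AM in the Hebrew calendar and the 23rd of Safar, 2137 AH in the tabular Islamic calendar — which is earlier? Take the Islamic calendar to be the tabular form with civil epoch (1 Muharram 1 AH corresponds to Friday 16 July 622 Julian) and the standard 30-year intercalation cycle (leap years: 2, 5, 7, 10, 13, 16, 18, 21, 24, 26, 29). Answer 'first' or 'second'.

Converting both to JDN: 2705471 vs 2705419; the smaller is the second.

second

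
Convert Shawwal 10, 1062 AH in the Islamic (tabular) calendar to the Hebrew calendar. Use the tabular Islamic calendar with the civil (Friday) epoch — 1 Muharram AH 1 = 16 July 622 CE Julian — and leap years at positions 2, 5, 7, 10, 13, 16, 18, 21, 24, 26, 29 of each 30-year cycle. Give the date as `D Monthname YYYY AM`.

12 Tishrei 5413 AM

Julian Day Number of the source date = 2324698.
Converting JDN 2324698 to the Hebrew calendar gives 12 Tishrei 5413 AM.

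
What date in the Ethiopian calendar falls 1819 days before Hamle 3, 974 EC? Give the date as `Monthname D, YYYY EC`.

Hamle 10, 969 EC

Counting 1819 days back from JDN 2079911 reaches JDN 2078092, which is Hamle 10, 969 EC.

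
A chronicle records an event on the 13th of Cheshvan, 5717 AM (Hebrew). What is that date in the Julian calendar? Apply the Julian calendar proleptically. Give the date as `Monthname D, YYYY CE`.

October 5, 1956 CE

The source date corresponds to 18 October 1956 in the Gregorian calendar (JDN 2435765).
That day falls on 5 October 1956 CE in the Julian calendar.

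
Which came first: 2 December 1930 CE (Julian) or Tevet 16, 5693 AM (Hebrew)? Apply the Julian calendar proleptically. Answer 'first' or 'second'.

The two dates have Julian Day Numbers 2426326 and 2427087 respectively.
Since 2426326 < 2427087, the first date comes first.

first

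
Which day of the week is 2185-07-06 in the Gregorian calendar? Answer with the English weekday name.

Wednesday

2519302 ≡ 2 (mod 7); counting from Monday = 0 gives Wednesday.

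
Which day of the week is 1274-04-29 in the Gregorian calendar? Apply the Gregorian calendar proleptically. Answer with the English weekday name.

JDN 2186498 mod 7 = 6, and JDN 0 was a Monday, so this is a Sunday.

Sunday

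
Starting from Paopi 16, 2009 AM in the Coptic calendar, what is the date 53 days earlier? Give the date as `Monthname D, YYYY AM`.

Mesori 28, 2008 AM

Counting 53 days back from JDN 2558497 reaches JDN 2558444, which is Mesori 28, 2008 AM.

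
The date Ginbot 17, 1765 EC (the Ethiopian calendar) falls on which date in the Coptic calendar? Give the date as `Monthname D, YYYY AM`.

The source date corresponds to 23 May 1773 in the Gregorian calendar (JDN 2368778).
That day falls on 17 Pashons 1489 AM in the Coptic calendar.

Pashons 17, 1489 AM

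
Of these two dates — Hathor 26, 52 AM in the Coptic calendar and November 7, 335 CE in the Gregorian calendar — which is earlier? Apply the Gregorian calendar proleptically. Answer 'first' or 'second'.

First date → JDN 1843743; second date → JDN 1843726.
JDN 1843726 < JDN 1843743, so the second date is earlier.

second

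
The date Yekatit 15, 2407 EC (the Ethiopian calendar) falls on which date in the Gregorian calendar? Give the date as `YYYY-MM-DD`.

Both dates share Julian Day Number 2603176; in the Gregorian calendar that is 25 February 2415 CE.

2415-02-25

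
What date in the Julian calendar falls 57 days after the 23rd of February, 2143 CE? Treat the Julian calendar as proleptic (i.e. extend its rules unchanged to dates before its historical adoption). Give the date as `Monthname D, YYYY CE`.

April 21, 2143 CE

Counting 57 days forward from JDN 2503842 reaches JDN 2503899, which is April 21, 2143 CE.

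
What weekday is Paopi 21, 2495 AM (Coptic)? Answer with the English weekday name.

Monday

Equivalently 6 November 2778 Gregorian, JDN 2736013.
Since JDN mod 7 = 0 (0 = Monday), the day is Monday.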